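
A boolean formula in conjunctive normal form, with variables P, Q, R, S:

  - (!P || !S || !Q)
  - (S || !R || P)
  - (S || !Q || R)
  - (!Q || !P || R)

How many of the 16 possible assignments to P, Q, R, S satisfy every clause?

Split on P, then Q.
  P=1, Q=1: remaining (R,S) ∈ {(1,0)} — 1.
  P=1, Q=0: remaining (R,S) ∈ {(0,0); (0,1); (1,0); (1,1)} — 4.
  P=0, Q=1: remaining (R,S) ∈ {(0,1); (1,1)} — 2.
  P=0, Q=0: remaining (R,S) ∈ {(0,0); (0,1); (1,1)} — 3.
Total: 1 + 4 + 2 + 3 = 10.

10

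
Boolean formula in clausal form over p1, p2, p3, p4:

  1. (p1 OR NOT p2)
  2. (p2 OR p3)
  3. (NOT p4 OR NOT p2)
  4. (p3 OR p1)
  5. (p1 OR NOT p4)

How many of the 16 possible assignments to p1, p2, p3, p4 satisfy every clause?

The models are:
  p1=F p2=F p3=T p4=F
  p1=T p2=F p3=T p4=F
  p1=T p2=F p3=T p4=T
  p1=T p2=T p3=F p4=F
  p1=T p2=T p3=T p4=F
That's 5 in total.

5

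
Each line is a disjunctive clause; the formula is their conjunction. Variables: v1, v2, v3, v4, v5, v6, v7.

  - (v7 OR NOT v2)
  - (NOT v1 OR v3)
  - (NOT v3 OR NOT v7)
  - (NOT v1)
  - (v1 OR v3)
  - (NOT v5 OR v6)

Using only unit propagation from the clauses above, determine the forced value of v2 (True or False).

False

Unit clause (NOT v1) sets v1 = False.
(v3 OR v1): since v1 = False, the clause reduces to (v3). v3 = True.
(NOT v7 OR NOT v3): since v3 = True, the clause reduces to (NOT v7). v7 = False.
In (v7 OR NOT v2), v7 is now false; NOT v2 must hold, so v2 = False.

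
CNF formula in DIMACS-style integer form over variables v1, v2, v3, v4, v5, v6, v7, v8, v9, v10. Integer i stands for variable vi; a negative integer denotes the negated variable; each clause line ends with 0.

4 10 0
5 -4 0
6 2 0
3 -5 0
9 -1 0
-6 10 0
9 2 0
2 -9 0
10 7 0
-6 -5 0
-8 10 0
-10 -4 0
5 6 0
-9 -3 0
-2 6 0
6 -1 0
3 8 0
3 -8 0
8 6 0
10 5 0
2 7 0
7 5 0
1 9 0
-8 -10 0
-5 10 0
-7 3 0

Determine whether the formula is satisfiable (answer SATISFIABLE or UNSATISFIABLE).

v10 = True:
  propagation gives v4=False, v8=False, v3=True, v9=False; an empty clause results — contradiction.
v10 = False:
  propagation gives v4=True, v5=True; an empty clause results — contradiction.
Every branch closes, so no satisfying assignment exists.

UNSATISFIABLE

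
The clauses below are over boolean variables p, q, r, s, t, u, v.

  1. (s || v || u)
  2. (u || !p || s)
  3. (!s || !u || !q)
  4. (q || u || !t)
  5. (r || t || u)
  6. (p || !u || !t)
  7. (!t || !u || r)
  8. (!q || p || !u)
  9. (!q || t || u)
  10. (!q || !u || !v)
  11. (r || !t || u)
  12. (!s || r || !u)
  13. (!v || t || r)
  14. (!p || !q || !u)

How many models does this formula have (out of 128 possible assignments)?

24

Split on u, then t.
  u=1, t=1: remaining (p,q,r,s,v) ∈ {(1,0,1,0,0); (1,0,1,0,1); (1,0,1,1,0); (1,0,1,1,1)} — 4.
  u=1, t=0: p free; 5 ways for (q,r,s,v) × 2^1 = 10.
  u=0, t=1: 5 of the 32 assignments to (p,q,r,s,v) work.
  u=0, t=0: 5 of the 32 assignments to (p,q,r,s,v) work.
Total: 4 + 10 + 5 + 5 = 24.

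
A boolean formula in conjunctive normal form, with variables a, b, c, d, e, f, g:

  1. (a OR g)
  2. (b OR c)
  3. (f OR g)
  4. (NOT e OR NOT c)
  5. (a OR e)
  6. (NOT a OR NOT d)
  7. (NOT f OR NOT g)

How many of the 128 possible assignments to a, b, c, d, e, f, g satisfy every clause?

Split on a, then g.
  a=1, g=1: remaining (b,c,d,e,f) ∈ {(0,1,0,0,0); (1,0,0,0,0); (1,0,0,1,0); (1,1,0,0,0)} — 4.
  a=1, g=0: remaining (b,c,d,e,f) ∈ {(0,1,0,0,1); (1,0,0,0,1); (1,0,0,1,1); (1,1,0,0,1)} — 4.
  a=0, g=1: remaining (b,c,d,e,f) ∈ {(1,0,0,1,0); (1,0,1,1,0)} — 2.
  a=0, g=0: a clause becomes empty — 0.
Total: 4 + 4 + 2 + 0 = 10.

10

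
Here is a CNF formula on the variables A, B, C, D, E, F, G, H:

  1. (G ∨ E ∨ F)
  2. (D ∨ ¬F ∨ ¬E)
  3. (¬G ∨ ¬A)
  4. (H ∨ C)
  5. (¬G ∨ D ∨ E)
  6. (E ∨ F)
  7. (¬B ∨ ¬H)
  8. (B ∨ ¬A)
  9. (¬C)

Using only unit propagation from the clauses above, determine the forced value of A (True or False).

False

Unit clause (¬C) sets C = False.
In (C ∨ H), C is now false; H must hold, so H = True.
In (¬H ∨ ¬B), ¬H is now false; ¬B must hold, so B = False.
From (B ∨ ¬A) and B = False: A = False.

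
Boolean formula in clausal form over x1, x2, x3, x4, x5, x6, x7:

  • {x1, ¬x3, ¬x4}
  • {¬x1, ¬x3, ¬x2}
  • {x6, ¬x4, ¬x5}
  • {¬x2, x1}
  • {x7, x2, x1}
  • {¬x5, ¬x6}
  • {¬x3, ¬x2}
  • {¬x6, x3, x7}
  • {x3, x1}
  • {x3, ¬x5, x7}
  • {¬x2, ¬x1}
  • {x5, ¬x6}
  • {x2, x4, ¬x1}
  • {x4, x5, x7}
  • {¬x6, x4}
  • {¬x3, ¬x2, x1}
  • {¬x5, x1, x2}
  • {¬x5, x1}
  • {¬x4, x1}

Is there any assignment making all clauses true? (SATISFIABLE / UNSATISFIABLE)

SATISFIABLE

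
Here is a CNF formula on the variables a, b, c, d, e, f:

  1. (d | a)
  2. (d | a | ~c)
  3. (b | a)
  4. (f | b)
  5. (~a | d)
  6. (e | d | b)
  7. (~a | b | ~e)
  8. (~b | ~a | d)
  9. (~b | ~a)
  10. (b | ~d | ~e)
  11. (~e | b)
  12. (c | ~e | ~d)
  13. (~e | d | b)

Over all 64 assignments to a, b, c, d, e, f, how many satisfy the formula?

Satisfying assignments:
  a=F b=T c=F d=T e=F f=F
  a=F b=T c=F d=T e=F f=T
  a=F b=T c=T d=T e=F f=F
  a=F b=T c=T d=T e=F f=T
  a=F b=T c=T d=T e=T f=F
  a=F b=T c=T d=T e=T f=T
  a=T b=F c=F d=T e=F f=T
  a=T b=F c=T d=T e=F f=T
Count: 8.

8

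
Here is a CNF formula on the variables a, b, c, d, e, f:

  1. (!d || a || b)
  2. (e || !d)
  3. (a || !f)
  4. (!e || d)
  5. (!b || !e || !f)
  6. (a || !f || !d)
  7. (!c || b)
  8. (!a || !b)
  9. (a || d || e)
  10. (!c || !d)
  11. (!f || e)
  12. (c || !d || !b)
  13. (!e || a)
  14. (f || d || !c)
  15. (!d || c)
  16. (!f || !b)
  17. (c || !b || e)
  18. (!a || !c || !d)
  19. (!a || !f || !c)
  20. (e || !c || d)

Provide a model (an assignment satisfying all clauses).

a = T  b = F  c = F  d = F  e = F  f = F

Set a = True and propagate.
  then b is forced to False.
  then c is forced to False.
  then d is forced to False.
  then e is forced to False.
  then f is forced to False.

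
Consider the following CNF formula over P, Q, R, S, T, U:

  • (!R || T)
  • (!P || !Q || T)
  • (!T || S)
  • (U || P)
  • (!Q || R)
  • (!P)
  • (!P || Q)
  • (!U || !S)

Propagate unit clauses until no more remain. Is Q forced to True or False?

False

Unit clause (!P) sets P = False.
From (P || U) and P = False: U = True.
(!S || !U): since U = True, the clause reduces to (!S). S = False.
(S || !T): since S = False, the clause reduces to (!T). T = False.
(T || !R): since T = False, the clause reduces to (!R). R = False.
(!Q || R) with R = False leaves only !Q, so Q = False.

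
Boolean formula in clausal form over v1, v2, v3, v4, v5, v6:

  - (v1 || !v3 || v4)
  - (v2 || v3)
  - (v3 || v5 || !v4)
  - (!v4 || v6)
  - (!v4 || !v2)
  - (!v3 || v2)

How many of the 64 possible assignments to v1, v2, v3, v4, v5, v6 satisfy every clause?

Split on v3, then v4.
  v3=T, v4=T: a clause becomes empty — 0.
  v3=T, v4=F: remaining (v1,v2,v5,v6) ∈ {(T,T,F,F); (T,T,F,T); (T,T,T,F); (T,T,T,T)} — 4.
  v3=F, v4=T: a clause becomes empty — 0.
  v3=F, v4=F: forces v2=T; v1, v5, v6 free → 2^3 = 8.
Total: 0 + 4 + 0 + 8 = 12.

12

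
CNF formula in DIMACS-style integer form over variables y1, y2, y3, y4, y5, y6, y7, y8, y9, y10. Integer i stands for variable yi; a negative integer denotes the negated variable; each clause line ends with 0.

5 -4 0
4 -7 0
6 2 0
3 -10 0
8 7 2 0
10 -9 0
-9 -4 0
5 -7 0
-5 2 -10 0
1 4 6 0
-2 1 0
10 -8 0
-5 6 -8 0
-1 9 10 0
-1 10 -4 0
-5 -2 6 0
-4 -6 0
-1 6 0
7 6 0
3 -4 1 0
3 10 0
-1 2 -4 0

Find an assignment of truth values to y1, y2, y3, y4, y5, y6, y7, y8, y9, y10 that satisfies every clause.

y1=1, y2=1, y3=1, y4=0, y5=0, y6=1, y7=0, y8=1, y9=1, y10=1

y3 occurs only positively in the remaining clauses — set y3 = True.
Set y1 = True and propagate.
  then y6 is forced to True.
  then y4 is forced to False.
  then y7 is forced to False.
Try y2 = True.
Set y8 = True and propagate.
  then y10 is forced to True.
y5, y9 are now unconstrained; take y5 = False, y9 = True.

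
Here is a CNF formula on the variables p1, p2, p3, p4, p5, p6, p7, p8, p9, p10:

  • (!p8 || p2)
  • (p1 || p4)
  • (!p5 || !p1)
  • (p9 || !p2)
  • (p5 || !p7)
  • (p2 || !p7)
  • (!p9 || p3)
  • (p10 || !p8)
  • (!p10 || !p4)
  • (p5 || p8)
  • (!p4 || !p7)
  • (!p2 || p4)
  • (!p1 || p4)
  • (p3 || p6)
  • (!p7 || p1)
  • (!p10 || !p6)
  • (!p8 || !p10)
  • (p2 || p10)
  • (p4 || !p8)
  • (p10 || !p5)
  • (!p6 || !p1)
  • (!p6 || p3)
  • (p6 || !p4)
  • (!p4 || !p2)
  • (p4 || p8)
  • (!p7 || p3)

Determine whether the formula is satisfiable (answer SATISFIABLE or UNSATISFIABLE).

UNSATISFIABLE

p4 = True:
  propagation gives p10=False, p8=False, p5=True; an empty clause results — contradiction.
p4 = False:
  propagation gives p1=True; an empty clause results — contradiction.
Every branch closes, so no satisfying assignment exists.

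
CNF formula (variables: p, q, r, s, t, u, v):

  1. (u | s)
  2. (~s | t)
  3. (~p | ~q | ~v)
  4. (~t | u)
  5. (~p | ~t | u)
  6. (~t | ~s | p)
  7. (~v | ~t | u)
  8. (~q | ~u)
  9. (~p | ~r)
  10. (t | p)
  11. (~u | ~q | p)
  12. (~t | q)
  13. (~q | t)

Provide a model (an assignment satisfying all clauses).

p = T, q = F, r = F, s = F, t = F, u = T, v = F

Check each clause:
  1. (s | u) — u is true.
  2. (~s | t) — ~s is true.
  3. (~v | ~q | ~p) — ~v is true.
  4. (~t | u) — ~t is true.
  5. (u | ~p | ~t) — ~t is true.
  6. (~t | ~s | p) — p is true.
  7. (u | ~t | ~v) — ~v is true.
  8. (~q | ~u) — ~q is true.
  9. (~p | ~r) — ~r is true.
  10. (t | p) — p is true.
  11. (~u | ~q | p) — p is true.
  12. (q | ~t) — ~t is true.
  13. (t | ~q) — ~q is true.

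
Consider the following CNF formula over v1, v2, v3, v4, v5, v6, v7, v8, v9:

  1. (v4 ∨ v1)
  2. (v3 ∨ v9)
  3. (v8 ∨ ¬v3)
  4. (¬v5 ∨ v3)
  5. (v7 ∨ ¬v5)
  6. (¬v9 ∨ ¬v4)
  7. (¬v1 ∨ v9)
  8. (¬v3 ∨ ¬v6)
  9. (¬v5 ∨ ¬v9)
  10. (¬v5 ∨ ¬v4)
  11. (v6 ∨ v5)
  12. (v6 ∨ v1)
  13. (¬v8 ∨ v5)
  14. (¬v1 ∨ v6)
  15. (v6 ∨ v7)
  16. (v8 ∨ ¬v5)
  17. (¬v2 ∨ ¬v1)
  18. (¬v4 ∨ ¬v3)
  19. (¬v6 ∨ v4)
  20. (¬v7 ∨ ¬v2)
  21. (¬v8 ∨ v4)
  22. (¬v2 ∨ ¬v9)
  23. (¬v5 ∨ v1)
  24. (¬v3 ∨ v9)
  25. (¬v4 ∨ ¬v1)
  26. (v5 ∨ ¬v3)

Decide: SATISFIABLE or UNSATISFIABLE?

UNSATISFIABLE

v5 = True:
  propagation gives v3=True, v8=True, v7=True, v6=False; an empty clause results — contradiction.
v5 = False:
  propagation gives v6=True, v3=False, v9=True, v4=False; an empty clause results — contradiction.
Every branch closes, so no satisfying assignment exists.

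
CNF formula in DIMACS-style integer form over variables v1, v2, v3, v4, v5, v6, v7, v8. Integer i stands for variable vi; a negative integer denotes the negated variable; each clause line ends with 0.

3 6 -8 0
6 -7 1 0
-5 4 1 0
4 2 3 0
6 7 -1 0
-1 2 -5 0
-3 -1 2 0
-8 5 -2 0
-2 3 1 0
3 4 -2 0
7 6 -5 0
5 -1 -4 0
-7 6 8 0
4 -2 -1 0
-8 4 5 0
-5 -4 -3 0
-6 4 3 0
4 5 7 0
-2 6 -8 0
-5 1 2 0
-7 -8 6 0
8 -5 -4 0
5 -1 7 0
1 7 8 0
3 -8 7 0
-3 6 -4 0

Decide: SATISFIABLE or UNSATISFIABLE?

SATISFIABLE

Try v1 = False.
For the remaining variables, v2 = True, v3 = True, v4 = False, v5 = False, v6 = True, v7 = True, v8 = False works.
Every clause has at least one true literal under this assignment.
So v1=F, v2=T, v3=T, v4=F, v5=F, v6=T, v7=T, v8=F is a satisfying assignment.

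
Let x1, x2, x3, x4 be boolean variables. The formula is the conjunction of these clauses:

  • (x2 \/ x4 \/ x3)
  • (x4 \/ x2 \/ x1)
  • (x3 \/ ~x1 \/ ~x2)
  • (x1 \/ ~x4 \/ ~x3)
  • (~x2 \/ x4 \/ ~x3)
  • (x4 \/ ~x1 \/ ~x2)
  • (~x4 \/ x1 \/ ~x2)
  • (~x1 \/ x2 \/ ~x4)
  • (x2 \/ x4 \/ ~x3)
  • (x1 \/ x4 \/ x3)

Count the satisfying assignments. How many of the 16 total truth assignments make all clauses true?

The models are:
  x1=F x2=F x3=F x4=T
  x1=T x2=T x3=T x4=T
Count: 2.

2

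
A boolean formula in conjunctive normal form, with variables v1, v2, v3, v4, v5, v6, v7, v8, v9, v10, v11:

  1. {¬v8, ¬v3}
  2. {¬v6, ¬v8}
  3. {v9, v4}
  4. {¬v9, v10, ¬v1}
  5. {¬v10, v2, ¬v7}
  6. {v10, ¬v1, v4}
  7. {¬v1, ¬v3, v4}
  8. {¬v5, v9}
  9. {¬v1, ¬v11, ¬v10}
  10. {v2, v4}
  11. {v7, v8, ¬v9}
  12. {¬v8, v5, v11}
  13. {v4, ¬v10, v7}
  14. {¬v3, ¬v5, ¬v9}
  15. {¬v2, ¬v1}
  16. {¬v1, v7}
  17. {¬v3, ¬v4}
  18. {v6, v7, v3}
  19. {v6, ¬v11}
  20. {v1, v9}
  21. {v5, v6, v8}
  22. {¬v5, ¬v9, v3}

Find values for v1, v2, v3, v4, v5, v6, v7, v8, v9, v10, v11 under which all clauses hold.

v1 = False, v2 = True, v3 = False, v4 = True, v5 = False, v6 = True, v7 = True, v8 = False, v9 = True, v10 = False, v11 = True

Branch on v1: take v1 = False.
  then v9 is forced to True.
Set v2 = True and propagate.
Set v3 = False and propagate.
  then v5 is forced to False.
The remaining clauses are satisfied by v4 = True, v6 = True, v7 = True, v8 = False, v10 = False, v11 = True.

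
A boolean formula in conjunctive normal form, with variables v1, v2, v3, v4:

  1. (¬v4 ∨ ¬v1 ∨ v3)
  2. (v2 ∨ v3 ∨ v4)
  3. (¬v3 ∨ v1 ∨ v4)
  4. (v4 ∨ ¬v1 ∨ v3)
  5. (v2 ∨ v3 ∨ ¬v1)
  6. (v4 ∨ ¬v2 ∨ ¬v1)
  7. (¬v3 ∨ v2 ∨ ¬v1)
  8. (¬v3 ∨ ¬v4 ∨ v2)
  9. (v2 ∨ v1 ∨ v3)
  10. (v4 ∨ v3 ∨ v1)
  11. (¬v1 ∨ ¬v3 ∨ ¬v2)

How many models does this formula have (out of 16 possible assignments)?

The models are:
  v1=F v2=T v3=F v4=T
  v1=F v2=T v3=T v4=T
That's 2 in total.

2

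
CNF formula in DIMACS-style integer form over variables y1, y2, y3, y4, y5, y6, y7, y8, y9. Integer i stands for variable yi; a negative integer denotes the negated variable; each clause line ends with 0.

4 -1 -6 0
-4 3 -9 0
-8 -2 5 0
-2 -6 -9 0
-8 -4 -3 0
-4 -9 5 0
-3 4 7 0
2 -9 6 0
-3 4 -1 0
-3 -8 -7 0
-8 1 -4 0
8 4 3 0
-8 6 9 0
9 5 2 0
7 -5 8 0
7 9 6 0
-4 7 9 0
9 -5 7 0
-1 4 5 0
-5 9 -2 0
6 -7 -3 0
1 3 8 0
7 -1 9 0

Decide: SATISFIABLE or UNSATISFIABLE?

Branch on y1: take y1 = True.
The remaining clauses are satisfied by y2 = False, y3 = False, y4 = True, y5 = True, y6 = False, y7 = True, y8 = False, y9 = False.
So y1 = T, y2 = F, y3 = F, y4 = T, y5 = T, y6 = F, y7 = T, y8 = F, y9 = F is a satisfying assignment.

SATISFIABLE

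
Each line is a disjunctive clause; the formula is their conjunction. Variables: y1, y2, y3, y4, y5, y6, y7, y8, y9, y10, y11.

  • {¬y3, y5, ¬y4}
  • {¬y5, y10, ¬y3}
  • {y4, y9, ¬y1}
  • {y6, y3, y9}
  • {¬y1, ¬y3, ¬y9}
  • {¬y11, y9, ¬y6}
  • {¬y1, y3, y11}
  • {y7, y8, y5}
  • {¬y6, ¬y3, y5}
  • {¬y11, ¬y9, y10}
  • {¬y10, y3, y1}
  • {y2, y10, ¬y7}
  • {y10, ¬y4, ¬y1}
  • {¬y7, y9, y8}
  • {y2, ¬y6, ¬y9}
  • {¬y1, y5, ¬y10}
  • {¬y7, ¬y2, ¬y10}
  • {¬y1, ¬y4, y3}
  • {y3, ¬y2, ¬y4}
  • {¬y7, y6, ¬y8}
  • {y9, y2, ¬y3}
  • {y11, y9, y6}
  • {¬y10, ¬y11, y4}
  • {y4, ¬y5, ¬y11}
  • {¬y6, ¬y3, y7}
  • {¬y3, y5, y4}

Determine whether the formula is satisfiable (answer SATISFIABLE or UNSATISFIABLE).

Branch on y1: take y1 = False.
The remaining clauses are satisfied by y2 = True, y3 = False, y4 = False, y5 = False, y6 = True, y7 = False, y8 = True, y9 = True, y10 = False, y11 = False.
Every clause has at least one true literal under this assignment.
So y1=False, y2=True, y3=False, y4=False, y5=False, y6=True, y7=False, y8=True, y9=True, y10=False, y11=False is a satisfying assignment.

SATISFIABLE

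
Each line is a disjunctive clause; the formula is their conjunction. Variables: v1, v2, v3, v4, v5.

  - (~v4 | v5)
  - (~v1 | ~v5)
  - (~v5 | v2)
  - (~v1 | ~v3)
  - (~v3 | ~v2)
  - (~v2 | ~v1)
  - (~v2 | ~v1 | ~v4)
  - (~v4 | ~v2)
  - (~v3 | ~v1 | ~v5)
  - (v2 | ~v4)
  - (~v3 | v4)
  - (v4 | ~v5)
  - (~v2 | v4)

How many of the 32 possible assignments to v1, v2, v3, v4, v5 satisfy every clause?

2

The models are:
  v1=0 v2=0 v3=0 v4=0 v5=0
  v1=1 v2=0 v3=0 v4=0 v5=0
That's 2 in total.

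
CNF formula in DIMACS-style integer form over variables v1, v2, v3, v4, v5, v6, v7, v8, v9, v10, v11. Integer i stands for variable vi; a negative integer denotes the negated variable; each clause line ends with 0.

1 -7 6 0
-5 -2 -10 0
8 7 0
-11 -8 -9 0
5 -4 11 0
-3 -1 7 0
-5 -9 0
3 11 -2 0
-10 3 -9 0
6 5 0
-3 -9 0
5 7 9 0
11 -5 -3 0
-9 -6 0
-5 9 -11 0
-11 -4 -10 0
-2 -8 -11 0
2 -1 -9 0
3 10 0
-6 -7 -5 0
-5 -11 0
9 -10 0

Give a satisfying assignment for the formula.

v1=True, v2=True, v3=True, v4=False, v5=False, v6=True, v7=True, v8=False, v9=False, v10=False, v11=False

v4 occurs only negated in the remaining clauses — set v4 = False.
Branch on v1: take v1 = True.
Set v2 = True and propagate.
Set v3 = True and propagate.
  then v7 is forced to True.
  then v9 is forced to False.
  then v10 is forced to False.
The remaining clauses are satisfied by v5 = False, v6 = True, v8 = False, v11 = False.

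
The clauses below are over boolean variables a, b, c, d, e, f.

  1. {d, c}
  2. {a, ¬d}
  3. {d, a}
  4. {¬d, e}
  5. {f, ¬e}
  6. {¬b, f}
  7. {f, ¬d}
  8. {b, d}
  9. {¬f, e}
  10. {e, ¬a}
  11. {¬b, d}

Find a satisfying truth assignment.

a = 1, b = 1, c = 1, d = 1, e = 1, f = 1

Pure literal: c appears only positively; assign c = True.
Branch on a: take a = True.
  then e is forced to True.
  then f is forced to True.
Try b = True.
  then d is forced to True.
Every clause has at least one true literal under this assignment.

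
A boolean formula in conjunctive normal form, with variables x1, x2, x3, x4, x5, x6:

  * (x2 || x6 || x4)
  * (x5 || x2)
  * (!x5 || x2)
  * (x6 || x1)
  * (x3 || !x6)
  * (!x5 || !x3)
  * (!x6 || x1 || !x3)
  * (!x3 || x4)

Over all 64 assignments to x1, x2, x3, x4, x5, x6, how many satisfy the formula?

6

Satisfying assignments:
  x1=1 x2=1 x3=0 x4=0 x5=0 x6=0
  x1=1 x2=1 x3=0 x4=0 x5=1 x6=0
  x1=1 x2=1 x3=0 x4=1 x5=0 x6=0
  x1=1 x2=1 x3=0 x4=1 x5=1 x6=0
  x1=1 x2=1 x3=1 x4=1 x5=0 x6=0
  x1=1 x2=1 x3=1 x4=1 x5=0 x6=1
Count: 6.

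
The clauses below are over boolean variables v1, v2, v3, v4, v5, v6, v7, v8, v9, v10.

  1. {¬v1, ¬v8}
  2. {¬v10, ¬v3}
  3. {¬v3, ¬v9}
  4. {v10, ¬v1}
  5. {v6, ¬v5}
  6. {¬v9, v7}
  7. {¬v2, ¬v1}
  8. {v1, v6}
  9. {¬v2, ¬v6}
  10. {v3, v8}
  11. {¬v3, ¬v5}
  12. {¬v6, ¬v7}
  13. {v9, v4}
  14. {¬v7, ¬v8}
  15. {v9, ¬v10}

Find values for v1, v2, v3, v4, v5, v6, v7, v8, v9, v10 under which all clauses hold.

Pure literal: v2 appears only negated; assign v2 = False.
v4 occurs only positively in the remaining clauses — set v4 = True.
Try v1 = False.
  then v6 is forced to True.
  then v7 is forced to False.
  then v9 is forced to False.
  then v10 is forced to False.
Branch on v3: take v3 = True.
  then v5 is forced to False.
v8 is now unconstrained; take v8 = True.
Every clause has at least one true literal under this assignment.

v1=0, v2=0, v3=1, v4=1, v5=0, v6=1, v7=0, v8=1, v9=0, v10=0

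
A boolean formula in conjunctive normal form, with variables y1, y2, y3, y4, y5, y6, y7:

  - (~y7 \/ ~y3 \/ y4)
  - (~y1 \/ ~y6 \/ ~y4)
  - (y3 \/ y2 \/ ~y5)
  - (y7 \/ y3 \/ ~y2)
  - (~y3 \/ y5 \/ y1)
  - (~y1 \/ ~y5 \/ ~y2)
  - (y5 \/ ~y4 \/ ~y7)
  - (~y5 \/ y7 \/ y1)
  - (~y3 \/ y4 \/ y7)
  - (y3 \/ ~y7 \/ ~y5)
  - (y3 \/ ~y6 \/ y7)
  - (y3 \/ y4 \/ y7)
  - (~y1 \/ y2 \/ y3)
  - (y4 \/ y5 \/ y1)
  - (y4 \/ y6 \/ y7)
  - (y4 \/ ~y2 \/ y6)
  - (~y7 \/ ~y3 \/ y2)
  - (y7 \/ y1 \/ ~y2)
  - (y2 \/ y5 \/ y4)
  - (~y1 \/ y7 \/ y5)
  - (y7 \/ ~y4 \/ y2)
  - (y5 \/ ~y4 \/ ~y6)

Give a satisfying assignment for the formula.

y1=False, y2=True, y3=True, y4=True, y5=True, y6=False, y7=True

Branch on y1: take y1 = False.
For the remaining variables, y2 = True, y3 = True, y4 = True, y5 = True, y6 = False, y7 = True works.
Every clause has at least one true literal under this assignment.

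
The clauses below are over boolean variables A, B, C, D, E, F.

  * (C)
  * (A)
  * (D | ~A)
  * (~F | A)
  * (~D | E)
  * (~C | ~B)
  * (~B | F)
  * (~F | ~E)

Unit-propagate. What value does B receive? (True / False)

Unit clause (C) sets C = True.
Unit clause (A) sets A = True.
(D | ~A): since A = True, the clause reduces to (D). D = True.
From (~D | E) and D = True: E = True.
(~C | ~B): since C = True, the clause reduces to (~B). B = False.

False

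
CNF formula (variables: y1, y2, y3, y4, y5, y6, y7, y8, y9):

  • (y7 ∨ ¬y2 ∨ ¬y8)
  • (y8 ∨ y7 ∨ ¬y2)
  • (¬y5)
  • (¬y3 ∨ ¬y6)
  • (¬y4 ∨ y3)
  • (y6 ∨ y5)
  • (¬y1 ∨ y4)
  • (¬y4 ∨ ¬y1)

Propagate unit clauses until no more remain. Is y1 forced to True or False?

False

(¬y5) is a unit clause: y5 = False.
(y5 ∨ y6) with y5 = False leaves only y6, so y6 = True.
(¬y3 ∨ ¬y6) with y6 = True leaves only ¬y3, so y3 = False.
In (¬y4 ∨ y3), y3 is now false; ¬y4 must hold, so y4 = False.
(y4 ∨ ¬y1) with y4 = False leaves only ¬y1, so y1 = False.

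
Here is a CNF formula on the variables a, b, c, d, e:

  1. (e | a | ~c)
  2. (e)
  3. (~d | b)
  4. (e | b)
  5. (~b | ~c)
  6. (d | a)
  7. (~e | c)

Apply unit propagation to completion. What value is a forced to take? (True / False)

(e) is a unit clause: e = True.
(c | ~e): since e = True, the clause reduces to (c). c = True.
In (~c | ~b), ~c is now false; ~b must hold, so b = False.
(~d | b): since b = False, the clause reduces to (~d). d = False.
In (a | d), d is now false; a must hold, so a = True.

True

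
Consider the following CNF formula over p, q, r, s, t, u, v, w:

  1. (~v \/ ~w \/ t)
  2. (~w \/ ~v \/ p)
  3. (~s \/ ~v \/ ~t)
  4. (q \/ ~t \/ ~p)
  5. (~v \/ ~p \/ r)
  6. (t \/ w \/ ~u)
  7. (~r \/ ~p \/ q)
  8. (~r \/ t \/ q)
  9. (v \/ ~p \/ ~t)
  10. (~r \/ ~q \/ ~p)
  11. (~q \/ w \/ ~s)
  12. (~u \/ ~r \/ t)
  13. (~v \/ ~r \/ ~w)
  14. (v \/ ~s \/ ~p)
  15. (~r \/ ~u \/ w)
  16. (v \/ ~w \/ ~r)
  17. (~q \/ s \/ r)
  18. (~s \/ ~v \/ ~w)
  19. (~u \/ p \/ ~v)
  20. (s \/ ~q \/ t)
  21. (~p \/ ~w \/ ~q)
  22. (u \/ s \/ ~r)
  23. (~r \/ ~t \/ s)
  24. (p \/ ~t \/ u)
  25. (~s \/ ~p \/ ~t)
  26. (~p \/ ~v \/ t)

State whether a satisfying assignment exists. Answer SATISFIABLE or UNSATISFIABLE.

SATISFIABLE

Branch on p: take p = False.
For the remaining variables, q = False, r = False, s = False, t = False, u = False, v = True, w = False works.
Every clause has at least one true literal under this assignment.
So p = F  q = F  r = F  s = F  t = F  u = F  v = T  w = F is a satisfying assignment.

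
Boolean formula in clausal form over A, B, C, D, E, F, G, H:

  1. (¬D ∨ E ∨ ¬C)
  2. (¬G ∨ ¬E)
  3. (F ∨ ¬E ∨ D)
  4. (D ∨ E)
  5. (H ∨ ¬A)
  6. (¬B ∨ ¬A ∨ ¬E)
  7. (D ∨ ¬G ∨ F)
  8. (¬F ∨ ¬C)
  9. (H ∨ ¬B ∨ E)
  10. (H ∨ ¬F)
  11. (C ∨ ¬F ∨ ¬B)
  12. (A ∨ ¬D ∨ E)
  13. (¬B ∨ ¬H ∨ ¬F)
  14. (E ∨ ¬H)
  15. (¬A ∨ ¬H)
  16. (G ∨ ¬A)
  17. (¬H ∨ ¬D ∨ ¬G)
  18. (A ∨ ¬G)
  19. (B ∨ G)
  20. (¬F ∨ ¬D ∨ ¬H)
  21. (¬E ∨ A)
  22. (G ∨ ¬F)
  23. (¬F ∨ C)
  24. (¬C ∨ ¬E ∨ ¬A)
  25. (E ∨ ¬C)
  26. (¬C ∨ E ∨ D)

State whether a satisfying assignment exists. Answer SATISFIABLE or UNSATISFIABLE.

UNSATISFIABLE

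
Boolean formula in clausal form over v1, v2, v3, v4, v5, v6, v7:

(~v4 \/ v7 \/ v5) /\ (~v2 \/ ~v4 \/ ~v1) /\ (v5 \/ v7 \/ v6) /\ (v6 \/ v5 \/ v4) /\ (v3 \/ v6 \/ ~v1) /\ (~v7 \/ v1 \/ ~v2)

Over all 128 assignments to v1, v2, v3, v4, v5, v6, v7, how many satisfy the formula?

63

Split on v1, then v4.
  v1=T, v4=T: 9 of the 32 assignments to (v2,v3,v5,v6,v7) work.
  v1=T, v4=F: v2, v7 free; 5 ways for (v3,v5,v6) × 2^2 = 20.
  v1=F, v4=T: v3, v6 free; 4 ways for (v2,v5,v7) × 2^2 = 16.
  v1=F, v4=F: v3 free; 9 ways for (v2,v5,v6,v7) × 2^1 = 18.
Total: 9 + 20 + 16 + 18 = 63.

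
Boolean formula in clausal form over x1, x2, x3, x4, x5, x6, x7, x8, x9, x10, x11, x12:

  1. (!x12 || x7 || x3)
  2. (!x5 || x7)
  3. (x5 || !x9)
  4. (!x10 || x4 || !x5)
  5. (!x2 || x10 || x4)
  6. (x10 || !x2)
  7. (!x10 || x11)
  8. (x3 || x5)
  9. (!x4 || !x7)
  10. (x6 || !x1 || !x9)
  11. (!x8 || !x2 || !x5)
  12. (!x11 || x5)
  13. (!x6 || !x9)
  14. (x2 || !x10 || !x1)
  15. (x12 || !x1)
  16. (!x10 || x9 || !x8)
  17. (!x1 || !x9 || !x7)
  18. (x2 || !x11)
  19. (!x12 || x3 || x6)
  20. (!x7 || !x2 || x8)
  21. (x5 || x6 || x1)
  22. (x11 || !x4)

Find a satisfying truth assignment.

Branch on x1: take x1 = False.
Set x2 = False and propagate.
  then x11 is forced to False.
  then x10 is forced to False.
  then x4 is forced to False.
For the remaining variables, x3 = False, x5 = True, x6 = False, x7 = True, x8 = False, x9 = False, x12 = False works.
Every clause has at least one true literal under this assignment.
Check each clause:
  1. (!x12 || x3 || x7) — !x12 is true.
  2. (!x5 || x7) — x7 is true.
  3. (x5 || !x9) — x5 is true.
  4. (x4 || !x5 || !x10) — !x10 is true.
  5. (!x2 || x10 || x4) — !x2 is true.
  6. (x10 || !x2) — !x2 is true.
  7. (x11 || !x10) — !x10 is true.
  8. (x5 || x3) — x5 is true.
  9. (!x4 || !x7) — !x4 is true.
  10. (!x9 || !x1 || x6) — !x1 is true.
  11. (!x5 || !x8 || !x2) — !x8 is true.
  12. (!x11 || x5) — !x11 is true.
  13. (!x9 || !x6) — !x6 is true.
  14. (!x10 || !x1 || x2) — !x1 is true.
  15. (!x1 || x12) — !x1 is true.
  16. (!x10 || x9 || !x8) — !x8 is true.
  17. (!x7 || !x1 || !x9) — !x1 is true.
  18. (!x11 || x2) — !x11 is true.
  19. (x6 || !x12 || x3) — !x12 is true.
  20. (x8 || !x2 || !x7) — !x2 is true.
  21. (x6 || x1 || x5) — x5 is true.
  22. (x11 || !x4) — !x4 is true.

x1=F, x2=F, x3=F, x4=F, x5=T, x6=F, x7=T, x8=F, x9=F, x10=F, x11=F, x12=F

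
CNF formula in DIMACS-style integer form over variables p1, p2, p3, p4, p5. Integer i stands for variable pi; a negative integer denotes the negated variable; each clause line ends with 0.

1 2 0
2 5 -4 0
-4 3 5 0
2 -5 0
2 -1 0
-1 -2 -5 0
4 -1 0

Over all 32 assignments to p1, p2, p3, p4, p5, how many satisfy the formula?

8

The models are:
  p1=F p2=T p3=F p4=F p5=F
  p1=F p2=T p3=F p4=F p5=T
  p1=F p2=T p3=F p4=T p5=T
  p1=F p2=T p3=T p4=F p5=F
  p1=F p2=T p3=T p4=F p5=T
  p1=F p2=T p3=T p4=T p5=F
  p1=F p2=T p3=T p4=T p5=T
  p1=T p2=T p3=T p4=T p5=F
That's 8 in total.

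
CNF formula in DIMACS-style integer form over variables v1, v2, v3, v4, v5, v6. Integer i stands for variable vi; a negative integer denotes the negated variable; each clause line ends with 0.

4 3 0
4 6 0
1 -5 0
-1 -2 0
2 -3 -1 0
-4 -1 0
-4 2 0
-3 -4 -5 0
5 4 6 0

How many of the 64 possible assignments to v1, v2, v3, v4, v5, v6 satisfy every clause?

6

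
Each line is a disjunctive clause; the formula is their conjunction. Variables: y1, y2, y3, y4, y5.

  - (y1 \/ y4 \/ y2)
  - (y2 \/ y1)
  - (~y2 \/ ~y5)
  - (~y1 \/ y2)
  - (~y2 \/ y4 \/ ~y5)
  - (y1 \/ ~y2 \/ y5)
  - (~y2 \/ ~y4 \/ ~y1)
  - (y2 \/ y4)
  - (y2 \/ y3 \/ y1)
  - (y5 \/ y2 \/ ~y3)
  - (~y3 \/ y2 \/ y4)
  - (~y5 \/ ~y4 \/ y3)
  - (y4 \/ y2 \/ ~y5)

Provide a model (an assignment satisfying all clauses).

y1=1, y2=1, y3=1, y4=0, y5=0

Check each clause:
  1. (y1 \/ y2 \/ y4) — y1 is true.
  2. (y2 \/ y1) — y1 is true.
  3. (~y5 \/ ~y2) — ~y5 is true.
  4. (~y1 \/ y2) — y2 is true.
  5. (~y2 \/ y4 \/ ~y5) — ~y5 is true.
  6. (y1 \/ ~y2 \/ y5) — y1 is true.
  7. (~y2 \/ ~y1 \/ ~y4) — ~y4 is true.
  8. (y2 \/ y4) — y2 is true.
  9. (y2 \/ y3 \/ y1) — y1 is true.
  10. (y2 \/ ~y3 \/ y5) — y2 is true.
  11. (~y3 \/ y2 \/ y4) — y2 is true.
  12. (~y5 \/ ~y4 \/ y3) — y3 is true.
  13. (y4 \/ y2 \/ ~y5) — y2 is true.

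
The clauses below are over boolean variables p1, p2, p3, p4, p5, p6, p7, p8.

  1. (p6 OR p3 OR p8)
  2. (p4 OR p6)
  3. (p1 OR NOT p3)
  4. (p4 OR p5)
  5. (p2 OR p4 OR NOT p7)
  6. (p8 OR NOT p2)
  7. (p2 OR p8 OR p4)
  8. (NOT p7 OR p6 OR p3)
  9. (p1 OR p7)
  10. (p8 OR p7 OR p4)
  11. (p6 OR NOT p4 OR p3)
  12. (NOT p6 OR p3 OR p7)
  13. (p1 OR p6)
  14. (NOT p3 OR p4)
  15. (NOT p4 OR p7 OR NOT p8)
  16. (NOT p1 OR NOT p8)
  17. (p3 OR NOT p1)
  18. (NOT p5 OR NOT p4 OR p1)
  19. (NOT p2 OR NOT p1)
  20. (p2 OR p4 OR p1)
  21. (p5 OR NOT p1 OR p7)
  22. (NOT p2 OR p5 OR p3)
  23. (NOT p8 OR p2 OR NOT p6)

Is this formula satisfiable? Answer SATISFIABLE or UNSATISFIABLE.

SATISFIABLE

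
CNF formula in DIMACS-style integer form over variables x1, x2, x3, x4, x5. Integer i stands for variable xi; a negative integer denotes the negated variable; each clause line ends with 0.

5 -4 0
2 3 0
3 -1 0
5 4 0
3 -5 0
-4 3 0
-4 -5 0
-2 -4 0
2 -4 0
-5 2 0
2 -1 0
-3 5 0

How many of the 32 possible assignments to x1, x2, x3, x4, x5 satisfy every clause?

2

Satisfying assignments:
  x1=0 x2=1 x3=1 x4=0 x5=1
  x1=1 x2=1 x3=1 x4=0 x5=1
Count: 2.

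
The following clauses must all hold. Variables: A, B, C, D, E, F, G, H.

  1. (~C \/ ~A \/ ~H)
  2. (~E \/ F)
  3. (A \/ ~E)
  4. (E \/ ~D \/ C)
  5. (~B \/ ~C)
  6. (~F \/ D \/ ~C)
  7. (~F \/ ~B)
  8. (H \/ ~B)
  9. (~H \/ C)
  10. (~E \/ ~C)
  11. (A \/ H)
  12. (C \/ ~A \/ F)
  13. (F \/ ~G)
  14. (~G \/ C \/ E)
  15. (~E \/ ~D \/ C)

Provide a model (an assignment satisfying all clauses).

B occurs only negated in the remaining clauses — set B = False.
Pure literal: G appears only negated; assign G = False.
Set A = True and propagate.
Set C = False and propagate.
  then H is forced to False.
  then F is forced to True.
The remaining clauses are satisfied by D = False, E = True.

A=T, B=F, C=F, D=F, E=T, F=T, G=F, H=F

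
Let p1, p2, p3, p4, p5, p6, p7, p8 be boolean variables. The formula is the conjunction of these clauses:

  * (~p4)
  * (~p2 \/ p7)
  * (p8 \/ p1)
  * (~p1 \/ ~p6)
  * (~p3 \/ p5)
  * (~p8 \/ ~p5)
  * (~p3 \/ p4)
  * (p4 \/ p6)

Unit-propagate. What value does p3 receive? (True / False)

False

(~p4) is a unit clause: p4 = False.
(~p3 \/ p4) with p4 = False leaves only ~p3, so p3 = False.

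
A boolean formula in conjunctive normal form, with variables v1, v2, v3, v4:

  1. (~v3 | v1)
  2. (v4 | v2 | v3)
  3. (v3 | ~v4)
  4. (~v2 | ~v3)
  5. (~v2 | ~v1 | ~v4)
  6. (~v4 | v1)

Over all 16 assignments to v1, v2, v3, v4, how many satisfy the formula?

The models are:
  v1=0 v2=1 v3=0 v4=0
  v1=1 v2=0 v3=1 v4=0
  v1=1 v2=0 v3=1 v4=1
  v1=1 v2=1 v3=0 v4=0
That's 4 in total.

4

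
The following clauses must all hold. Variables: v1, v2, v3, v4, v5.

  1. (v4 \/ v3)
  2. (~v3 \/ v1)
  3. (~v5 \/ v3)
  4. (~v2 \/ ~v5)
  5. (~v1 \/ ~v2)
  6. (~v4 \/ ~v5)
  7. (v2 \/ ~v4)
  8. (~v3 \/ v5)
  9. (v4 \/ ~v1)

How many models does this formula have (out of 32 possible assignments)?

The models are:
  v1=0 v2=1 v3=0 v4=1 v5=0
That's 1 in total.

1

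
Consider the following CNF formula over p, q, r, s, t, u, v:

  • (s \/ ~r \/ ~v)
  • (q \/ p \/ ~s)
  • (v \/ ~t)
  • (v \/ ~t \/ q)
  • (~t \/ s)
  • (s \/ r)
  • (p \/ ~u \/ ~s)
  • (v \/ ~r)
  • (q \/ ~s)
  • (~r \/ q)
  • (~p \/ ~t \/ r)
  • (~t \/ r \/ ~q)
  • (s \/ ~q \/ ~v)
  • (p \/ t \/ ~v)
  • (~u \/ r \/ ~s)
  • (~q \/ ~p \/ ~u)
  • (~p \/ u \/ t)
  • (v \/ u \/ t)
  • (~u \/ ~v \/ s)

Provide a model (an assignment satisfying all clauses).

p=True, q=True, r=True, s=True, t=True, u=False, v=True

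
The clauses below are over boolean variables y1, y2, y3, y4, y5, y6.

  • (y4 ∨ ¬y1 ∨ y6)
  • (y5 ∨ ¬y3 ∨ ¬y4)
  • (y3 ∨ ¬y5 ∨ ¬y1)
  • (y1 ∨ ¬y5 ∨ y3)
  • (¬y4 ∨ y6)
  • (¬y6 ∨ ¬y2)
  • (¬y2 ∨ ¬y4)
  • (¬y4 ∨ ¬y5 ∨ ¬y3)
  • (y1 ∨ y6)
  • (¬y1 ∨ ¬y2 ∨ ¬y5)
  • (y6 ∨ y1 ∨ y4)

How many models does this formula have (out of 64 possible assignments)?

8

Split on y1, then y4.
  y1=T, y4=T: remaining (y2,y3,y5,y6) ∈ {(F,F,F,T)} — 1.
  y1=T, y4=F: remaining (y2,y3,y5,y6) ∈ {(F,F,F,T); (F,T,F,T); (F,T,T,T)} — 3.
  y1=F, y4=T: remaining (y2,y3,y5,y6) ∈ {(F,F,F,T)} — 1.
  y1=F, y4=F: remaining (y2,y3,y5,y6) ∈ {(F,F,F,T); (F,T,F,T); (F,T,T,T)} — 3.
Total: 1 + 3 + 1 + 3 = 8.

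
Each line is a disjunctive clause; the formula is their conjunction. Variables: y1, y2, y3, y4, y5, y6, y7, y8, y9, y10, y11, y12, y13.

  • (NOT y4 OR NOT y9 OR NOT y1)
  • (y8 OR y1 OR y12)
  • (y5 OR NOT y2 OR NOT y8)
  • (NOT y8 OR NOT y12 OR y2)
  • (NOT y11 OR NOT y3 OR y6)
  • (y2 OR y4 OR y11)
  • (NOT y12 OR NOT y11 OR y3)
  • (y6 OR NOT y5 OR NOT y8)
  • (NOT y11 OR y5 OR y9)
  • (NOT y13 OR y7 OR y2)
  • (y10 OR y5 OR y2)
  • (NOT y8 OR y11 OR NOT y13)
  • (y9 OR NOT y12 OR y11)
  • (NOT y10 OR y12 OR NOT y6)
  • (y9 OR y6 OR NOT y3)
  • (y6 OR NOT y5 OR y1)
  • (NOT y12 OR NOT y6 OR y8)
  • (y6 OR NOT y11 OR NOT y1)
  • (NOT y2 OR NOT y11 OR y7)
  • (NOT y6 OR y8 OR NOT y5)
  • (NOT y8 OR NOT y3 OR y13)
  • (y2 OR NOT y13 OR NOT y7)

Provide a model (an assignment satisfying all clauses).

y1=T, y2=T, y3=F, y4=F, y5=T, y6=F, y7=T, y8=F, y9=T, y10=T, y11=F, y12=T, y13=T

Branch on y1: take y1 = True.
The remaining clauses are satisfied by y2 = True, y3 = False, y4 = False, y5 = True, y6 = False, y7 = True, y8 = False, y9 = True, y10 = True, y11 = False, y12 = True, y13 = True.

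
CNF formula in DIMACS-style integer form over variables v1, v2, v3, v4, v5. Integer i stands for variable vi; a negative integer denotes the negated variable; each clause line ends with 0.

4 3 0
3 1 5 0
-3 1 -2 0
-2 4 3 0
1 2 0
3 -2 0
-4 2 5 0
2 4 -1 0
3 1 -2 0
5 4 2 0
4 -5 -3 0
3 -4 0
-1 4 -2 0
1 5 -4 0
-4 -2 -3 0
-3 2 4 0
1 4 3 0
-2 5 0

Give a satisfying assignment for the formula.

v1=True, v2=False, v3=True, v4=True, v5=True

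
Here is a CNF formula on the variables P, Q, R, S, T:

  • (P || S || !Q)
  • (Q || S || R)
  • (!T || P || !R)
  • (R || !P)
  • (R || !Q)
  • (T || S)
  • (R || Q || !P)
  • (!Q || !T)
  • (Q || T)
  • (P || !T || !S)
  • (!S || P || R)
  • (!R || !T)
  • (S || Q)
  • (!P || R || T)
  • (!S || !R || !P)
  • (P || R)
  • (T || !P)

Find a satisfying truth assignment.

P=0, Q=1, R=1, S=1, T=0

Check each clause:
  1. (!Q || S || P) — S is true.
  2. (R || Q || S) — Q is true.
  3. (P || !T || !R) — !T is true.
  4. (R || !P) — R is true.
  5. (R || !Q) — R is true.
  6. (T || S) — S is true.
  7. (!P || Q || R) — Q is true.
  8. (!T || !Q) — !T is true.
  9. (T || Q) — Q is true.
  10. (!S || !T || P) — !T is true.
  11. (R || !S || P) — R is true.
  12. (!R || !T) — !T is true.
  13. (Q || S) — Q is true.
  14. (!P || T || R) — R is true.
  15. (!S || !R || !P) — !P is true.
  16. (R || P) — R is true.
  17. (T || !P) — !P is true.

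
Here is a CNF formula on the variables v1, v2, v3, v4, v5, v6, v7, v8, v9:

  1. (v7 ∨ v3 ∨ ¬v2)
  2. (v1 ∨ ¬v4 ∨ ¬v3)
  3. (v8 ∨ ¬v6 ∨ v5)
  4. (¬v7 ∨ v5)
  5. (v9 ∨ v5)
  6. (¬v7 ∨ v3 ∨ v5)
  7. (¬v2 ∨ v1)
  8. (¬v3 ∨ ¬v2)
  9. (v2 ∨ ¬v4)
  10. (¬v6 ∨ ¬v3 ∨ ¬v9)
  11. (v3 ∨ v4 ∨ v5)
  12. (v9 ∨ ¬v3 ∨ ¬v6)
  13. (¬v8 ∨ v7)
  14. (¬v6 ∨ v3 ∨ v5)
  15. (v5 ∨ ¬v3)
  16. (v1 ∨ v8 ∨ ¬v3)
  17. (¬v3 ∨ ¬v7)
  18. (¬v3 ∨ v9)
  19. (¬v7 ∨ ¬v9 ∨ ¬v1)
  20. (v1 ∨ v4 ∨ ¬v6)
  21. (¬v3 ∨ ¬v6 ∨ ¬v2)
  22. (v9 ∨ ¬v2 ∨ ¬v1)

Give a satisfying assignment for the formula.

Pure literal: v5 appears only positively; assign v5 = True.
Pure literal: v6 appears only negated; assign v6 = False.
Try v1 = True.
Set v2 = False and propagate.
  then v4 is forced to False.
Set v3 = True and propagate.
  then v7 is forced to False.
  then v8 is forced to False.
  then v9 is forced to True.

v1 = T, v2 = F, v3 = T, v4 = F, v5 = T, v6 = F, v7 = F, v8 = F, v9 = T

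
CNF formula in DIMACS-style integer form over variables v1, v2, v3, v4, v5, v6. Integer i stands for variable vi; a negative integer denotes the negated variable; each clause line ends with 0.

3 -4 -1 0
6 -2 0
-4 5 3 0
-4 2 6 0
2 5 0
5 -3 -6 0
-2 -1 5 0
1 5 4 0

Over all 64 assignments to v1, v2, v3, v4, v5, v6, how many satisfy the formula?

Split on v5, then v2.
  v5=T, v2=T: 7 of the 16 assignments to (v1,v3,v4,v6) work.
  v5=T, v2=F: 11 of the 16 assignments to (v1,v3,v4,v6) work.
  v5=F, v2=T: a clause becomes empty — 0.
  v5=F, v2=F: a clause becomes empty — 0.
Total: 7 + 11 + 0 + 0 = 18.

18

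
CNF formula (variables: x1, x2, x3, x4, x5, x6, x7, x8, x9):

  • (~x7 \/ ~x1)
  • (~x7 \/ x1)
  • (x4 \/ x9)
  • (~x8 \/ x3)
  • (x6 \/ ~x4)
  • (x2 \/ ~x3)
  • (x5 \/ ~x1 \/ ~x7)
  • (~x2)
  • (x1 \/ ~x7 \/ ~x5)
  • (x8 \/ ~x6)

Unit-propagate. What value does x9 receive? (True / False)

True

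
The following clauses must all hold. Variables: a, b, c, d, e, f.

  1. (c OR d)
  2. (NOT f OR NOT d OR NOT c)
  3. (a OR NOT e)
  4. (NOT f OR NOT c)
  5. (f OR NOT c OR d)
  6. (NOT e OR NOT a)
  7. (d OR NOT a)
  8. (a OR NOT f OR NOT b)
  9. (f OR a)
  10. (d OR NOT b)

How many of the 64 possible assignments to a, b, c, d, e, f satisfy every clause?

Satisfying assignments:
  a=0 b=0 c=0 d=1 e=0 f=1
  a=1 b=0 c=0 d=1 e=0 f=0
  a=1 b=0 c=0 d=1 e=0 f=1
  a=1 b=0 c=1 d=1 e=0 f=0
  a=1 b=1 c=0 d=1 e=0 f=0
  a=1 b=1 c=0 d=1 e=0 f=1
  a=1 b=1 c=1 d=1 e=0 f=0
Count: 7.

7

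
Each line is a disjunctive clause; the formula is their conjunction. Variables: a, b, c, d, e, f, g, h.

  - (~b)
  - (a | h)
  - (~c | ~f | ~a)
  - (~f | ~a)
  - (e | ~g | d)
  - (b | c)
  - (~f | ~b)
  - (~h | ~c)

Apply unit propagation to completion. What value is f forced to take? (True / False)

Unit clause (~b) sets b = False.
In (b | c), b is now false; c must hold, so c = True.
In (~h | ~c), ~c is now false; ~h must hold, so h = False.
From (a | h) and h = False: a = True.
From (~f | ~a | ~c) and c = True, a = True: f = False.

False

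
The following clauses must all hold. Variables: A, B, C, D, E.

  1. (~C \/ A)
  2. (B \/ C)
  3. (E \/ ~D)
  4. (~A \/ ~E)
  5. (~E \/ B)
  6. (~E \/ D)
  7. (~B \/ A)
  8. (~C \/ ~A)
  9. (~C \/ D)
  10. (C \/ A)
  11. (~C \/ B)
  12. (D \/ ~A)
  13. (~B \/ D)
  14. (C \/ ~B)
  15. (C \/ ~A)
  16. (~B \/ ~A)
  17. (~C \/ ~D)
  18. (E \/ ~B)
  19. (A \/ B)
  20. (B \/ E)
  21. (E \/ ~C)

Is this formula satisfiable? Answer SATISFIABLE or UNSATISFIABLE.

UNSATISFIABLE

B = True:
  propagation gives A=True; an empty clause results — contradiction.
B = False:
  propagation gives C=True; an empty clause results — contradiction.
Every branch closes, so no satisfying assignment exists.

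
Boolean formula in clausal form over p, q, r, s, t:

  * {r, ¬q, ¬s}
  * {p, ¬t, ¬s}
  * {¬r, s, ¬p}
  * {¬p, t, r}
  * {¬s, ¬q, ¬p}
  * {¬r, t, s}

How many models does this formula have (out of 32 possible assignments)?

Split on s, then p.
  s=1, p=1: remaining (q,r,t) ∈ {(0,0,1); (0,1,0); (0,1,1)} — 3.
  s=1, p=0: remaining (q,r,t) ∈ {(0,0,0); (0,1,0); (1,1,0)} — 3.
  s=0, p=1: remaining (q,r,t) ∈ {(0,0,1); (1,0,1)} — 2.
  s=0, p=0: q free; 3 ways for (r,t) × 2^1 = 6.
Total: 3 + 3 + 2 + 6 = 14.

14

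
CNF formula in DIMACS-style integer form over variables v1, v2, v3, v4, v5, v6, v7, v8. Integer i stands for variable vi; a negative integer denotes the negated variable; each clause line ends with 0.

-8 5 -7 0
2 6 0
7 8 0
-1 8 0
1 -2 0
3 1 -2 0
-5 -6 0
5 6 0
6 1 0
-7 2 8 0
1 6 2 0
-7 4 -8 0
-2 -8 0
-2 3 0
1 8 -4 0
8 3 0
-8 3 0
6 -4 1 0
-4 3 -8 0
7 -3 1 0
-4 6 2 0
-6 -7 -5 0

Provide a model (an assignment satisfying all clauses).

Branch on v1: take v1 = True.
  then v8 is forced to True.
  then v2 is forced to False.
  then v6 is forced to True.
  then v5 is forced to False.
  then v7 is forced to False.
  then v3 is forced to True.
v4 is now unconstrained; take v4 = False.
Every clause has at least one true literal under this assignment.

v1=1, v2=0, v3=1, v4=0, v5=0, v6=1, v7=0, v8=1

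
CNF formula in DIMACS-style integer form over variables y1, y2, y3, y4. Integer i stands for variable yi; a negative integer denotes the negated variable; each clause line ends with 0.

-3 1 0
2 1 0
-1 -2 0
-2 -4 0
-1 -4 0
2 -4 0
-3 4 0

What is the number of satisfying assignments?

2

The models are:
  y1=0 y2=1 y3=0 y4=0
  y1=1 y2=0 y3=0 y4=0
That's 2 in total.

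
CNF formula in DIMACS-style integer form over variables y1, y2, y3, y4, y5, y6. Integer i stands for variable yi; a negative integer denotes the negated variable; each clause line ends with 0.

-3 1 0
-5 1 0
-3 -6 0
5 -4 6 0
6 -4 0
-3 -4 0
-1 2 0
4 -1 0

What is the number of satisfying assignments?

8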